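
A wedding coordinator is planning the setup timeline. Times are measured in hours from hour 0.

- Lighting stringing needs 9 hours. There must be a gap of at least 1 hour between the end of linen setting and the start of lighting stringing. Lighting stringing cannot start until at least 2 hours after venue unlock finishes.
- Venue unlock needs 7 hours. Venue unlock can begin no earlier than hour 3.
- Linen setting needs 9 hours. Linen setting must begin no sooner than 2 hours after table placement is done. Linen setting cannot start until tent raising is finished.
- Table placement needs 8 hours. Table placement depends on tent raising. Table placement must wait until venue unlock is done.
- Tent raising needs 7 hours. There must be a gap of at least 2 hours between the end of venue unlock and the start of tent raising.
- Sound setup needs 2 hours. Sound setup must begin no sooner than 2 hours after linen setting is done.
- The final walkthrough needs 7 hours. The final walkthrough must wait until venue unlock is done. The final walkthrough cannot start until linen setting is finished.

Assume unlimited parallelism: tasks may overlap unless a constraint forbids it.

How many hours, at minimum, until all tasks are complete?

48

Venue unlock waits on its own release at hour 3, so it starts at hour 3 and finishes at 3 + 7 = hour 10.
After venue unlock (finishes hour 10, plus 2-hour gap → hour 12), tent raising can start at hour 12 and finishes at hour 19.
Table placement has to wait for tent raising (finishes hour 19); venue unlock (finishes hour 10). The latest of these is hour 19, so table placement runs hour 19 to 19 + 8 = hour 27.
Linen setting cannot start until table placement (finishes hour 27, plus 2-hour gap → hour 29); tent raising (finishes hour 19). The controlling bound is hour 29, so linen setting finishes at 29 + 9 = hour 38.
The final walkthrough has to wait for venue unlock (finishes hour 10); linen setting (finishes hour 38). The latest of these is hour 38, so the final walkthrough runs hour 38 to 38 + 7 = hour 45.
After linen setting (finishes hour 38, plus 2-hour gap → hour 40), sound setup can start at hour 40 and finishes at hour 42.
Lighting stringing cannot start until linen setting (finishes hour 38, plus 1-hour gap → hour 39); venue unlock (finishes hour 10, plus 2-hour gap → hour 12). The controlling bound is hour 39, so lighting stringing finishes at 39 + 9 = hour 48.
All tasks are finished once the last one completes. Finish times: Venue unlock at 10, Tent raising at 19, Table placement at 27, Linen setting at 38, Lighting stringing at 48, Sound setup at 42, The final walkthrough at 45. The latest is hour 48.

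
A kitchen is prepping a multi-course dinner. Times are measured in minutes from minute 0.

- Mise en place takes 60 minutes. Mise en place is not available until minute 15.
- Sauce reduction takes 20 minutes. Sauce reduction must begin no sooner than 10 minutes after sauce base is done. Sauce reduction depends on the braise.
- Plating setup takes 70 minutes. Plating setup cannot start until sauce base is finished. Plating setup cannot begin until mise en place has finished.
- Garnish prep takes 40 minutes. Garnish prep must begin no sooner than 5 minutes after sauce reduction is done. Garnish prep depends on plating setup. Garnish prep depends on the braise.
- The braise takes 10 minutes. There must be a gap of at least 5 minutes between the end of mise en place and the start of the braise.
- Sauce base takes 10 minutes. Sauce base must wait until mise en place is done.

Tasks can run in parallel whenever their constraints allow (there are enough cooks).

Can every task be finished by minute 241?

Yes

After its own release at minute 15, mise en place can start at minute 15 and finishes at minute 75.
The braise waits on mise en place (finishes minute 75, plus 5-minute gap → minute 80), so it starts at minute 80 and finishes at 80 + 10 = minute 90.
Sauce base cannot begin until mise en place (finishes minute 75). It runs from minute 75 to 75 + 10 = minute 85.
For plating setup: sauce base (finishes minute 85); mise en place (finishes minute 75). Taking the maximum gives a start of minute 85, and it finishes at 85 + 70 = minute 155.
For sauce reduction: sauce base (finishes minute 85, plus 10-minute gap → minute 95); the braise (finishes minute 90). Taking the maximum gives a start of minute 95, and it finishes at 95 + 20 = minute 115.
For garnish prep: sauce reduction (finishes minute 115, plus 5-minute gap → minute 120); plating setup (finishes minute 155); the braise (finishes minute 90). Taking the maximum gives a start of minute 155, and it finishes at 155 + 40 = minute 195.
Every task is finished by minute 195, which is no later than the deadline of 241, so the schedule is feasible.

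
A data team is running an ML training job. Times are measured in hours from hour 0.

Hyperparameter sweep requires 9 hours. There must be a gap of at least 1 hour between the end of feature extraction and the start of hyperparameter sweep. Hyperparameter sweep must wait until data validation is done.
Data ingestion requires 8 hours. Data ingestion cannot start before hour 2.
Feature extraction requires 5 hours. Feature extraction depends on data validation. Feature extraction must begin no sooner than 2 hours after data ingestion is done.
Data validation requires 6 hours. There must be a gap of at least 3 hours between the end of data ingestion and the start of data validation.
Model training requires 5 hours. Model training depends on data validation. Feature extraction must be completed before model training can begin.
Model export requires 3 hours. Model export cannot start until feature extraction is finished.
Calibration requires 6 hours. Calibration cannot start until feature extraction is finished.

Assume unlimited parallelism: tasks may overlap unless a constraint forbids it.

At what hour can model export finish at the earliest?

Data ingestion waits on its own release at hour 2, so it starts at hour 2 and finishes at 2 + 8 = hour 10.
Data validation cannot begin until data ingestion (finishes hour 10, plus 3-hour gap → hour 13). It runs from hour 13 to 13 + 6 = hour 19.
Feature extraction needs all of data validation (finishes hour 19); data ingestion (finishes hour 10, plus 2-hour gap → hour 12). That puts its earliest start at hour 19; it finishes at 19 + 5 = hour 24.
Model export waits on feature extraction (finishes hour 24), so it starts at hour 24 and finishes at 24 + 3 = hour 27.

27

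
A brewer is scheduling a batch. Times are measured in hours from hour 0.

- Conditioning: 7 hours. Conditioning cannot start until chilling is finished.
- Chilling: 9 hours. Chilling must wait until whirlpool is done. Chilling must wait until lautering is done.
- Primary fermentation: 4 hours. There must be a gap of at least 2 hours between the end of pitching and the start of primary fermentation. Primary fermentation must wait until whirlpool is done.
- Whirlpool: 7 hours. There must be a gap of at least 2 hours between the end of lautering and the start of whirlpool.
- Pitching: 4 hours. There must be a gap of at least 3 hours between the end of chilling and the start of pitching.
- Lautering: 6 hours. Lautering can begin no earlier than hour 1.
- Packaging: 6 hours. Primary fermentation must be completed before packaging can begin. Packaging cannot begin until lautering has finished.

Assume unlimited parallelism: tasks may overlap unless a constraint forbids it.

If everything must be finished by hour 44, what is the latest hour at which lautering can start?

1

Nothing follows packaging; the deadline of hour 44 is its only limit. It must start by 44 − 6 = hour 38.
Since packaging (must start by hour 38) depends on it, primary fermentation must finish by hour 38. Backing off its 4-hour duration gives a latest start of hour 34.
Since primary fermentation (must start by hour 34, minus 2-hour gap → hour 32) depends on it, pitching must finish by hour 32. Backing off its 4-hour duration gives a latest start of hour 28.
Nothing follows conditioning; the deadline of hour 44 is its only limit. It must start by 44 − 7 = hour 37.
Chilling feeds pitching (must start by hour 28, minus 3-hour gap → hour 25); conditioning (must start by hour 37). Taking the minimum, chilling must finish by hour 25 and start by 25 − 9 = hour 16.
Whirlpool feeds chilling (must start by hour 16); primary fermentation (must start by hour 34). Taking the minimum, whirlpool must finish by hour 16 and start by 16 − 7 = hour 9.
Lautering must finish in time for whirlpool (must start by hour 9, minus 2-hour gap → hour 7); chilling (must start by hour 16); packaging (must start by hour 38). The tightest is hour 7, so lautering must start by 7 − 6 = hour 1.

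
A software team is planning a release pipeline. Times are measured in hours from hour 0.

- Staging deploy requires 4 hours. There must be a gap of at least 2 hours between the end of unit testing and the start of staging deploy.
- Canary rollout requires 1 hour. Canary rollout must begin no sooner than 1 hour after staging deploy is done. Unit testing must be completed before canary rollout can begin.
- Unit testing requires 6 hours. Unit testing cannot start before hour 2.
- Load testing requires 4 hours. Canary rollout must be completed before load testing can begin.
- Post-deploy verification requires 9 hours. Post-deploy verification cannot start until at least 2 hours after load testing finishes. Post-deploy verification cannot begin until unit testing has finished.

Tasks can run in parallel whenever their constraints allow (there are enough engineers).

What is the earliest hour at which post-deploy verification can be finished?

After its own release at hour 2, unit testing can start at hour 2 and finishes at hour 8.
Staging deploy cannot begin until unit testing (finishes hour 8, plus 2-hour gap → hour 10). It runs from hour 10 to 10 + 4 = hour 14.
Canary rollout has to wait for staging deploy (finishes hour 14, plus 1-hour gap → hour 15); unit testing (finishes hour 8). The latest of these is hour 15, so canary rollout runs hour 15 to 15 + 1 = hour 16.
Load testing waits on canary rollout (finishes hour 16), so it starts at hour 16 and finishes at 16 + 4 = hour 20.
Post-deploy verification needs all of load testing (finishes hour 20, plus 2-hour gap → hour 22); unit testing (finishes hour 8). That puts its earliest start at hour 22; it finishes at 22 + 9 = hour 31.

31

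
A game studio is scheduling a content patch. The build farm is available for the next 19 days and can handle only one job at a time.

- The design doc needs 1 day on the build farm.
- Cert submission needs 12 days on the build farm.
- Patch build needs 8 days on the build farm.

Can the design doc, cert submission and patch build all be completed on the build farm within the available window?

Running back to back, the jobs need 1 + 12 + 8 = 21 days on the build farm.
Since 21 > 19, they cannot all fit.

No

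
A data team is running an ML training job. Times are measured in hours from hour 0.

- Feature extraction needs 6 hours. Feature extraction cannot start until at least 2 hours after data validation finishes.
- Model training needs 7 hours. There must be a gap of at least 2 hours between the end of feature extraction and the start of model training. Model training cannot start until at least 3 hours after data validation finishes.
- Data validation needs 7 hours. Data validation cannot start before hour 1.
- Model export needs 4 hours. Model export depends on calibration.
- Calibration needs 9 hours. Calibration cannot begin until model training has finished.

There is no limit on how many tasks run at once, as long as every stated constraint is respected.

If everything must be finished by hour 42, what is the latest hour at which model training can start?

Model export has no dependents, so it just needs to finish by hour 42. Starting by 42 − 4 = hour 38 achieves that.
Calibration has to be done before model export (must start by hour 38). That means finishing by hour 38, i.e. starting by 38 − 9 = hour 29.
Model training has to be done before calibration (must start by hour 29). That means finishing by hour 29, i.e. starting by 29 − 7 = hour 22.

22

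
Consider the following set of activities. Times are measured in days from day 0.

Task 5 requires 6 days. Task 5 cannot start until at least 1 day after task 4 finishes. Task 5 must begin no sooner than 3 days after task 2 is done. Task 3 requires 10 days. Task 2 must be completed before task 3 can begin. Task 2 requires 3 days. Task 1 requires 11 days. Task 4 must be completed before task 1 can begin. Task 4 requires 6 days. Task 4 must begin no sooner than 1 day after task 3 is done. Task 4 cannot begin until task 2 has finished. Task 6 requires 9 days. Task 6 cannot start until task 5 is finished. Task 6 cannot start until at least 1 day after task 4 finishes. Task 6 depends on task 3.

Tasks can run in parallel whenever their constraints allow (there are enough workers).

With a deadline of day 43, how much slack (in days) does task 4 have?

Nothing blocks task 2, so it runs from day 0 to day 3.
Task 3 waits on task 2 (finishes day 3), so it starts at day 3 and finishes at 3 + 10 = day 13.
Task 4 cannot start until task 3 (finishes day 13, plus 1-day gap → day 14); task 2 (finishes day 3). The controlling bound is day 14, so task 4 finishes at 14 + 6 = day 20.

Working backward from the deadline:
Task 1 must finish by day 43; it takes 11 days, so it must start by 43 − 11 = day 32.
Task 6 has no dependents, so it just needs to finish by day 43. Starting by 43 − 9 = day 34 achieves that.
Task 5 has to be done before task 6 (must start by day 34). That means finishing by day 34, i.e. starting by 34 − 6 = day 28.
For task 4: task 1 (must start by day 32); task 5 (must start by day 28, minus 1-day gap → day 27); task 6 (must start by day 34, minus 1-day gap → day 33). The most restrictive is day 27; with a 6-day duration, task 4 must start by day 21.
So task 4 can start as early as day 14 and as late as day 21, giving 21 − 14 = 7 days of slack.

7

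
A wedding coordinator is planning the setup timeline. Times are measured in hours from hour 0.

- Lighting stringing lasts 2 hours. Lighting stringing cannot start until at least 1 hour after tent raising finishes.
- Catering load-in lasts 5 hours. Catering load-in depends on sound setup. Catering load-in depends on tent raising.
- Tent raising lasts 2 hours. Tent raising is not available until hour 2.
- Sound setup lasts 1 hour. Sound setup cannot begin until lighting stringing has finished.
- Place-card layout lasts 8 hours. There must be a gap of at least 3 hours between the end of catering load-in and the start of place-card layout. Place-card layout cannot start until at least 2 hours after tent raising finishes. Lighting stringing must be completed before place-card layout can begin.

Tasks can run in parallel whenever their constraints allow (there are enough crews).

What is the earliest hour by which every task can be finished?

Tent raising waits on its own release at hour 2, so it starts at hour 2 and finishes at 2 + 2 = hour 4.
Lighting stringing waits on tent raising (finishes hour 4, plus 1-hour gap → hour 5), so it starts at hour 5 and finishes at 5 + 2 = hour 7.
Sound setup cannot begin until lighting stringing (finishes hour 7). It runs from hour 7 to 7 + 1 = hour 8.
Catering load-in cannot start until sound setup (finishes hour 8); tent raising (finishes hour 4). The controlling bound is hour 8, so catering load-in finishes at 8 + 5 = hour 13.
Place-card layout has to wait for catering load-in (finishes hour 13, plus 3-hour gap → hour 16); tent raising (finishes hour 4, plus 2-hour gap → hour 6); lighting stringing (finishes hour 7). The latest of these is hour 16, so place-card layout runs hour 16 to 16 + 8 = hour 24.
All tasks are finished once the last one completes. Finish times: Tent raising at 4, Lighting stringing at 7, Sound setup at 8, Catering load-in at 13, Place-card layout at 24. The latest is hour 24.

24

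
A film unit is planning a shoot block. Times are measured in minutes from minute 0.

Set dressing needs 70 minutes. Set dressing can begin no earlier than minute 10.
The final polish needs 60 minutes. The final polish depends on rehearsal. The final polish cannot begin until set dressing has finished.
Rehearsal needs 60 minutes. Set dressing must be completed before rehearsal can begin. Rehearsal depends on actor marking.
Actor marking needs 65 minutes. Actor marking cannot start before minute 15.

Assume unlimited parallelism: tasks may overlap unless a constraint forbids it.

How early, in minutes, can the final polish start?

140

After its own release at minute 15, actor marking can start at minute 15 and finishes at minute 80.
Set dressing waits on its own release at minute 10, so it starts at minute 10 and finishes at 10 + 70 = minute 80.
Rehearsal has to wait for set dressing (finishes minute 80); actor marking (finishes minute 80). The latest of these is minute 80, so rehearsal runs minute 80 to 80 + 60 = minute 140.
The final polish waits on rehearsal (finishes minute 140); set dressing (finishes minute 80). The latest of these is minute 140, which is the earliest the final polish can start.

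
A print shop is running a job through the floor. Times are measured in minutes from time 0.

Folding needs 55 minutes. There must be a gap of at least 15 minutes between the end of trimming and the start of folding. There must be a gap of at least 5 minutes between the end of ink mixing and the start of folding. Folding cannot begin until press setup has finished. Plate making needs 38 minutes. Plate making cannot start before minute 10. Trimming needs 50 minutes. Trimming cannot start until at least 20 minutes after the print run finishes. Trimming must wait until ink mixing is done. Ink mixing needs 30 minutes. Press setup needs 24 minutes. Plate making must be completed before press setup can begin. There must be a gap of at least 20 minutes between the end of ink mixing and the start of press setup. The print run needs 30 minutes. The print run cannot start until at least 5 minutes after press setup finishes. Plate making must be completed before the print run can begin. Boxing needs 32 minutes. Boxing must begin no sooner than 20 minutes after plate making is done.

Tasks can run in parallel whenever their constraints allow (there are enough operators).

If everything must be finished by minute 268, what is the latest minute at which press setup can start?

69

Nothing follows folding; the deadline of minute 268 is its only limit. It must start by 268 − 55 = minute 213.
Trimming has to be done before folding (must start by minute 213, minus 15-minute gap → minute 198). That means finishing by minute 198, i.e. starting by 198 − 50 = minute 148.
The print run feeds into trimming (must start by minute 148, minus 20-minute gap → minute 128); so the print run must finish by minute 128 and therefore start by minute 98.
Press setup must finish in time for the print run (must start by minute 98, minus 5-minute gap → minute 93); folding (must start by minute 213). The tightest is minute 93, so press setup must start by 93 − 24 = minute 69.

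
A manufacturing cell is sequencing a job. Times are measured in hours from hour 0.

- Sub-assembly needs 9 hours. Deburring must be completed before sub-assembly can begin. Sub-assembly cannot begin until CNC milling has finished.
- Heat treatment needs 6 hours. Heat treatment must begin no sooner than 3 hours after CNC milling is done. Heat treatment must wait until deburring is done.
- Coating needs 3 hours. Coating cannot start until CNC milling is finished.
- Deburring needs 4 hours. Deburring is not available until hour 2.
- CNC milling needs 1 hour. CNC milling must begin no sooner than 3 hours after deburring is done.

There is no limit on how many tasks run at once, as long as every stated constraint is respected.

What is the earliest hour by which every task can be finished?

19

Deburring waits on its own release at hour 2, so it starts at hour 2 and finishes at 2 + 4 = hour 6.
CNC milling waits on deburring (finishes hour 6, plus 3-hour gap → hour 9), so it starts at hour 9 and finishes at 9 + 1 = hour 10.
Sub-assembly needs all of deburring (finishes hour 6); CNC milling (finishes hour 10). That puts its earliest start at hour 10; it finishes at 10 + 9 = hour 19.
Coating cannot begin until CNC milling (finishes hour 10). It runs from hour 10 to 10 + 3 = hour 13.
For heat treatment: CNC milling (finishes hour 10, plus 3-hour gap → hour 13); deburring (finishes hour 6). Taking the maximum gives a start of hour 13, and it finishes at 13 + 6 = hour 19.
All tasks are finished once the last one completes. Finish times: Deburring at 6, CNC milling at 10, Heat treatment at 19, Coating at 13, Sub-assembly at 19. The latest is hour 19.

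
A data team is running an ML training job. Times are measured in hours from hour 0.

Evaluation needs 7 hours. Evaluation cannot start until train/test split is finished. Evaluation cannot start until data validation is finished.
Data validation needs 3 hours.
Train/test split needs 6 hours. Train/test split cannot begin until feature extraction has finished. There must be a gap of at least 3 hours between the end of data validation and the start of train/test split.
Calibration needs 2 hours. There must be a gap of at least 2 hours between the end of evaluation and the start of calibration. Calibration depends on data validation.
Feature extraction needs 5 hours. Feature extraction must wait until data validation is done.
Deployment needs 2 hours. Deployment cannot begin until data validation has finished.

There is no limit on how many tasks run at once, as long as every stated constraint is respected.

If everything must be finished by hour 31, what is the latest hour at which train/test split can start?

14

Calibration must finish by hour 31; it takes 2 hours, so it must start by 31 − 2 = hour 29.
Evaluation feeds into calibration (must start by hour 29, minus 2-hour gap → hour 27); so evaluation must finish by hour 27 and therefore start by hour 20.
Train/test split feeds into evaluation (must start by hour 20); so train/test split must finish by hour 20 and therefore start by hour 14.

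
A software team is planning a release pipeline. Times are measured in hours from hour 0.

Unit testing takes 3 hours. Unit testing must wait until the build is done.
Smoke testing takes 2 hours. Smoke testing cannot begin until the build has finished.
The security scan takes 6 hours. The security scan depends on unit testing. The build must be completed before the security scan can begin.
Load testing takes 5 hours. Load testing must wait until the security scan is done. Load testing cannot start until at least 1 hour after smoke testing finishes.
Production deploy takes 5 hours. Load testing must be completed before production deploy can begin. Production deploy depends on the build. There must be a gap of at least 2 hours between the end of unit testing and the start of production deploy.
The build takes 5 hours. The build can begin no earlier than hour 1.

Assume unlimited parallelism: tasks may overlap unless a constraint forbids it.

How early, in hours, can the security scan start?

9

The build cannot begin until its own release at hour 1. It runs from hour 1 to 1 + 5 = hour 6.
Unit testing cannot begin until the build (finishes hour 6). It runs from hour 6 to 6 + 3 = hour 9.
The security scan waits on unit testing (finishes hour 9); the build (finishes hour 6). The latest of these is hour 9, which is the earliest the security scan can start.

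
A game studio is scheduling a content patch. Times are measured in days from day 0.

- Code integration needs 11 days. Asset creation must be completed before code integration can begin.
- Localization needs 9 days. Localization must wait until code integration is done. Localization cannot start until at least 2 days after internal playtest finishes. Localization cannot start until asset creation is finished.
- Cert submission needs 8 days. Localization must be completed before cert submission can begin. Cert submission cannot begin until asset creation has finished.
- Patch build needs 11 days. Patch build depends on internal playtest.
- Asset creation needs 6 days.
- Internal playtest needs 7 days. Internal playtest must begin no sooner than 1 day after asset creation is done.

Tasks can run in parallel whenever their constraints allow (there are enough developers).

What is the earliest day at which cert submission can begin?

Asset creation has no prerequisites, so it starts at day 0 and finishes at day 6.
Internal playtest cannot begin until asset creation (finishes day 6, plus 1-day gap → day 7). It runs from day 7 to 7 + 7 = day 14.
Code integration cannot begin until asset creation (finishes day 6). It runs from day 6 to 6 + 11 = day 17.
Localization needs all of code integration (finishes day 17); internal playtest (finishes day 14, plus 2-day gap → day 16); asset creation (finishes day 6). That puts its earliest start at day 17; it finishes at 17 + 9 = day 26.
Cert submission waits on localization (finishes day 26); asset creation (finishes day 6). The latest of these is day 26, which is the earliest cert submission can start.

26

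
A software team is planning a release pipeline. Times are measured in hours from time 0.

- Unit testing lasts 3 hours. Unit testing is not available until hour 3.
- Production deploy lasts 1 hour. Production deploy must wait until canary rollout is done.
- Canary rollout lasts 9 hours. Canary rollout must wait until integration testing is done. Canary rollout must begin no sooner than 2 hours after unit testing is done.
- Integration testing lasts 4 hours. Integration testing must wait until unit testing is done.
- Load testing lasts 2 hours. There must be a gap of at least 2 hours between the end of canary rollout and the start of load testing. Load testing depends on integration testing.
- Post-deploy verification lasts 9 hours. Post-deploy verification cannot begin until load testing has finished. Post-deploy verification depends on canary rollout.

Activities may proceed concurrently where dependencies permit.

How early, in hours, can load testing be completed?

After its own release at hour 3, unit testing can start at hour 3 and finishes at hour 6.
After unit testing (finishes hour 6), integration testing can start at hour 6 and finishes at hour 10.
Canary rollout needs all of integration testing (finishes hour 10); unit testing (finishes hour 6, plus 2-hour gap → hour 8). That puts its earliest start at hour 10; it finishes at 10 + 9 = hour 19.
For load testing: canary rollout (finishes hour 19, plus 2-hour gap → hour 21); integration testing (finishes hour 10). Taking the maximum gives a start of hour 21, and it finishes at 21 + 2 = hour 23.

23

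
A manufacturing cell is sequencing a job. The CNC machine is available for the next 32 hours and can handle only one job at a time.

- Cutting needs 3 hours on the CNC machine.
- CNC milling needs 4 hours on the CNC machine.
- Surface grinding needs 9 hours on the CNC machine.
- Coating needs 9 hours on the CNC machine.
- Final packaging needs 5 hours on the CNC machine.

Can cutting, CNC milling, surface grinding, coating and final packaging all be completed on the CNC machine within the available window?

Running back to back, the jobs need 3 + 4 + 9 + 9 + 5 = 30 hours on the CNC machine.
Since 30 ≤ 32, they fit within the window.

Yes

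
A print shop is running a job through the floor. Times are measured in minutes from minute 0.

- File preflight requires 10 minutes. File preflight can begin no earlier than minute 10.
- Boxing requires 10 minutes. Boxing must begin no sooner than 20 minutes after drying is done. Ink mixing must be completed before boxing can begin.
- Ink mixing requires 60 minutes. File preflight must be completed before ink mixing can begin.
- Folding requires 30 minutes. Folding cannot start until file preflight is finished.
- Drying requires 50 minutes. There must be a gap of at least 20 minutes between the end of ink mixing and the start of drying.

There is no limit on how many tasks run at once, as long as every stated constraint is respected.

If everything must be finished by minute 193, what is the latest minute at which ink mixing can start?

Nothing follows boxing; the deadline of minute 193 is its only limit. It must start by 193 − 10 = minute 183.
Since boxing (must start by minute 183, minus 20-minute gap → minute 163) depends on it, drying must finish by minute 163. Backing off its 50-minute duration gives a latest start of minute 113.
Ink mixing feeds drying (must start by minute 113, minus 20-minute gap → minute 93); boxing (must start by minute 183). Taking the minimum, ink mixing must finish by minute 93 and start by 93 − 60 = minute 33.

33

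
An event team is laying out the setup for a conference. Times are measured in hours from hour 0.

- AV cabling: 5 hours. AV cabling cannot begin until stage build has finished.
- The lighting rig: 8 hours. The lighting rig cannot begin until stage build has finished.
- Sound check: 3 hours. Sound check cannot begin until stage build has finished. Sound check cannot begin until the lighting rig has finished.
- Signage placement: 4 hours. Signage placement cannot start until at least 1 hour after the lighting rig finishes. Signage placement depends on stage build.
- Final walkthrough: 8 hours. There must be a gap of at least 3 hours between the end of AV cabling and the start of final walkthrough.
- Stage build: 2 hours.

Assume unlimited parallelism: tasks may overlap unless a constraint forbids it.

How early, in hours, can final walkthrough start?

10

Nothing blocks stage build, so it runs from hour 0 to hour 2.
AV cabling cannot begin until stage build (finishes hour 2). It runs from hour 2 to 2 + 5 = hour 7.
Final walkthrough waits on AV cabling (finishes hour 7, plus 3-hour gap → hour 10), so the earliest it can start is hour 10.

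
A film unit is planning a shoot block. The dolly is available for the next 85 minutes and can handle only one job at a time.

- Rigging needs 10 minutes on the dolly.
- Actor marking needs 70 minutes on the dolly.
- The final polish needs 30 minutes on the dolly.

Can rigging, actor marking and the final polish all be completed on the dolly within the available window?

Running back to back, the jobs need 10 + 70 + 30 = 110 minutes on the dolly.
Since 110 > 85, they cannot all fit.

No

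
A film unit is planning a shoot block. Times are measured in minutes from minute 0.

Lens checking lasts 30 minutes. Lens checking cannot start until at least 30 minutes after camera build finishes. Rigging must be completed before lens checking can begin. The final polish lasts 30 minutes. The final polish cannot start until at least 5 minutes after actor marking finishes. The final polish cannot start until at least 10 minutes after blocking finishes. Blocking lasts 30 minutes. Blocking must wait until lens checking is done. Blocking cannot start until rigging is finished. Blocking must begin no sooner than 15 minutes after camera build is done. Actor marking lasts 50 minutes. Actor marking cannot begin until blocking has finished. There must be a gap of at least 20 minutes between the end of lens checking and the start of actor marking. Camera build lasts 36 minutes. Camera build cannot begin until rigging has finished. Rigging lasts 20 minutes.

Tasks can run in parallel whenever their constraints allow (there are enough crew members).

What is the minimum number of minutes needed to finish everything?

231

Nothing blocks rigging, so it runs from minute 0 to minute 20.
After rigging (finishes minute 20), camera build can start at minute 20 and finishes at minute 56.
Lens checking needs all of camera build (finishes minute 56, plus 30-minute gap → minute 86); rigging (finishes minute 20). That puts its earliest start at minute 86; it finishes at 86 + 30 = minute 116.
For blocking: lens checking (finishes minute 116); rigging (finishes minute 20); camera build (finishes minute 56, plus 15-minute gap → minute 71). Taking the maximum gives a start of minute 116, and it finishes at 116 + 30 = minute 146.
Actor marking needs all of blocking (finishes minute 146); lens checking (finishes minute 116, plus 20-minute gap → minute 136). That puts its earliest start at minute 146; it finishes at 146 + 50 = minute 196.
For the final polish: actor marking (finishes minute 196, plus 5-minute gap → minute 201); blocking (finishes minute 146, plus 10-minute gap → minute 156). Taking the maximum gives a start of minute 201, and it finishes at 201 + 30 = minute 231.
All tasks are finished once the last one completes. Finish times: Rigging at 20, Camera build at 56, Lens checking at 116, Blocking at 146, Actor marking at 196, The final polish at 231. The latest is minute 231.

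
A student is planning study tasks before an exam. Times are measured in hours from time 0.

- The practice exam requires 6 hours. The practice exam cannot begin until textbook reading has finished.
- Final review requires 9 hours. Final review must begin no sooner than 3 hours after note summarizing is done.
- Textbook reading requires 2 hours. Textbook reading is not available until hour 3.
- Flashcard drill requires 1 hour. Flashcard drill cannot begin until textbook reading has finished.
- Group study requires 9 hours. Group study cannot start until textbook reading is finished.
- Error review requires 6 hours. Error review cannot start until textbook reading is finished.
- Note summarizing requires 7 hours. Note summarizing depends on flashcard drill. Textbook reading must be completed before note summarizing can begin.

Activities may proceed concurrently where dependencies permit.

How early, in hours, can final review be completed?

After its own release at hour 3, textbook reading can start at hour 3 and finishes at hour 5.
After textbook reading (finishes hour 5), flashcard drill can start at hour 5 and finishes at hour 6.
Note summarizing needs all of flashcard drill (finishes hour 6); textbook reading (finishes hour 5). That puts its earliest start at hour 6; it finishes at 6 + 7 = hour 13.
Final review cannot begin until note summarizing (finishes hour 13, plus 3-hour gap → hour 16). It runs from hour 16 to 16 + 9 = hour 25.

25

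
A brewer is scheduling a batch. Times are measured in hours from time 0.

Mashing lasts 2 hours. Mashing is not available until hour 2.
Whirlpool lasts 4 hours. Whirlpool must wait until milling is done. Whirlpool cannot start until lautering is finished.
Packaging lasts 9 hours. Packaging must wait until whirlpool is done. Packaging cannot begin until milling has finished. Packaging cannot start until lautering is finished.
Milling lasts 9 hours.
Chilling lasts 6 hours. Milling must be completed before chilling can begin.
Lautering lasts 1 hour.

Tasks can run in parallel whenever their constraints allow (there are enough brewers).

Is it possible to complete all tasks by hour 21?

No

Lautering has no prerequisites, so it starts at hour 0 and finishes at hour 1.
Mashing cannot begin until its own release at hour 2. It runs from hour 2 to 2 + 2 = hour 4.
Nothing blocks milling, so it runs from hour 0 to hour 9.
Chilling waits on milling (finishes hour 9), so it starts at hour 9 and finishes at 9 + 6 = hour 15.
Whirlpool needs all of milling (finishes hour 9); lautering (finishes hour 1). That puts its earliest start at hour 9; it finishes at 9 + 4 = hour 13.
For packaging: whirlpool (finishes hour 13); milling (finishes hour 9); lautering (finishes hour 1). Taking the maximum gives a start of hour 13, and it finishes at 13 + 9 = hour 22.
The earliest everything can be done is hour 22, which is after the deadline of 21, so it is not possible.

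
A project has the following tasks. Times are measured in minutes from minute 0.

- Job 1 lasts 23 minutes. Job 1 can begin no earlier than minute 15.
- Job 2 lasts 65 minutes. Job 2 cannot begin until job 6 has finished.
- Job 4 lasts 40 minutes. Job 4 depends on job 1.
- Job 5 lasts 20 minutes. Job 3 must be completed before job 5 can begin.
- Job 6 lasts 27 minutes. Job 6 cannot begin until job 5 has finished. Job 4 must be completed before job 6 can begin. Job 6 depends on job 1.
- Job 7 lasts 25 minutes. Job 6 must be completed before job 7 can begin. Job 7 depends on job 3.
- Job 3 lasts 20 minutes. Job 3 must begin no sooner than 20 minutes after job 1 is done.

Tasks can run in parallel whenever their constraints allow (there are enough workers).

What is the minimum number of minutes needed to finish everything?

Job 1 waits on its own release at minute 15, so it starts at minute 15 and finishes at 15 + 23 = minute 38.
Job 4 waits on job 1 (finishes minute 38), so it starts at minute 38 and finishes at 38 + 40 = minute 78.
Job 3 cannot begin until job 1 (finishes minute 38, plus 20-minute gap → minute 58). It runs from minute 58 to 58 + 20 = minute 78.
Job 5 waits on job 3 (finishes minute 78), so it starts at minute 78 and finishes at 78 + 20 = minute 98.
Job 6 has to wait for job 5 (finishes minute 98); job 4 (finishes minute 78); job 1 (finishes minute 38). The latest of these is minute 98, so job 6 runs minute 98 to 98 + 27 = minute 125.
For job 7: job 6 (finishes minute 125); job 3 (finishes minute 78). Taking the maximum gives a start of minute 125, and it finishes at 125 + 25 = minute 150.
Job 2 waits on job 6 (finishes minute 125), so it starts at minute 125 and finishes at 125 + 65 = minute 190.
All tasks are finished once the last one completes. Finish times: Job 1 at 38, Job 2 at 190, Job 3 at 78, Job 4 at 78, Job 5 at 98, Job 6 at 125, Job 7 at 150. The latest is minute 190.

190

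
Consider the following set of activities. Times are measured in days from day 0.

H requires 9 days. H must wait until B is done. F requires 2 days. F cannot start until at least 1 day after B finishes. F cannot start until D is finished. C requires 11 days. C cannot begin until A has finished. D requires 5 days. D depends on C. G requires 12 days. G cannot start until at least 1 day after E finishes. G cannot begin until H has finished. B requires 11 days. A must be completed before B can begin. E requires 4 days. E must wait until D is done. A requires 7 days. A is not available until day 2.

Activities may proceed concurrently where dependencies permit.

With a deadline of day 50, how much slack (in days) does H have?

9

A waits on its own release at day 2, so it starts at day 2 and finishes at 2 + 7 = day 9.
B cannot begin until A (finishes day 9). It runs from day 9 to 9 + 11 = day 20.
H waits on B (finishes day 20), so it starts at day 20 and finishes at 20 + 9 = day 29.

Working backward from the deadline:
Nothing follows G; the deadline of day 50 is its only limit. It must start by 50 − 12 = day 38.
Since G (must start by day 38) depends on it, H must finish by day 38. Backing off its 9-day duration gives a latest start of day 29.
So H can start as early as day 20 and as late as day 29, giving 29 − 20 = 9 days of slack.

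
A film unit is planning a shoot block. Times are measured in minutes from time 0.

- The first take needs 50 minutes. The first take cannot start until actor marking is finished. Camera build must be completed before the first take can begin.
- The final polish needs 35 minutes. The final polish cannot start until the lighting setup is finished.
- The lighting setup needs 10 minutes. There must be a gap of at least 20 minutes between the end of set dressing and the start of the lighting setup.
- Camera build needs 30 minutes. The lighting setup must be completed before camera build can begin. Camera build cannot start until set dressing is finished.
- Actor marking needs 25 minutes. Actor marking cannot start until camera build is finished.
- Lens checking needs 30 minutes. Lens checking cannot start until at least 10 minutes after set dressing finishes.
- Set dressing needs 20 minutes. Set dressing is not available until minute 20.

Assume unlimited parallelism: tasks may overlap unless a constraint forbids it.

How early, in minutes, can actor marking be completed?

Set dressing waits on its own release at minute 20, so it starts at minute 20 and finishes at 20 + 20 = minute 40.
The lighting setup waits on set dressing (finishes minute 40, plus 20-minute gap → minute 60), so it starts at minute 60 and finishes at 60 + 10 = minute 70.
Camera build has to wait for the lighting setup (finishes minute 70); set dressing (finishes minute 40). The latest of these is minute 70, so camera build runs minute 70 to 70 + 30 = minute 100.
Actor marking waits on camera build (finishes minute 100), so it starts at minute 100 and finishes at 100 + 25 = minute 125.

125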